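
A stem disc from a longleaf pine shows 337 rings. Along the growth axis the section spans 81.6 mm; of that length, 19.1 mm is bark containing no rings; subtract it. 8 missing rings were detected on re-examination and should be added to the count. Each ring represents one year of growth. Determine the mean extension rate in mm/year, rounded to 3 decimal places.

0.181 mm/year

After corrections the count is 337 + 8 = 345 rings.
Net length = 81.6 − 19.1 = 62.5 mm.
Extension rate ≈ 62.5 / 345 = 0.181 mm/year.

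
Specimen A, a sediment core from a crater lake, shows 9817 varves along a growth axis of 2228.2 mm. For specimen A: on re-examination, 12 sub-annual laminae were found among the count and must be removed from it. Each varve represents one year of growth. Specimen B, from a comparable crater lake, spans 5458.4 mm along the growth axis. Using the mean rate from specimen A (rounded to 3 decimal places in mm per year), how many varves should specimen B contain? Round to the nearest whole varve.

24046 varves

Specimen A: true varve count = 9817 − 12 = 9805.
A: 2228.2 mm over 9805 years gives 2228.2 / 9805 ≈ 0.227 mm/year.
B spans 5458.4 / 0.227 = 24045.81 years ≈ 24046 varves.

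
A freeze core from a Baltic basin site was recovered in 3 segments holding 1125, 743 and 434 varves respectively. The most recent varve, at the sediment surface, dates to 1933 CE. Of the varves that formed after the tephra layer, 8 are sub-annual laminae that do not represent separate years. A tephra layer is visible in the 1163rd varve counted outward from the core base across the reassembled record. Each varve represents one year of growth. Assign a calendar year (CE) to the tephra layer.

802 CE

Total varves = 1125 + 743 + 434 = 2302.
The tephra layer sits at varve 1163 from the core base, so 2302 − 1163 = 1139 varves formed after it.
Removing the 8 false varves leaves 1139 − 8 = 1131 true varves beyond the tephra layer.
The varve at the sediment surface is 1933 CE, so the tephra layer dates to 1933 − 1131 = 802 CE.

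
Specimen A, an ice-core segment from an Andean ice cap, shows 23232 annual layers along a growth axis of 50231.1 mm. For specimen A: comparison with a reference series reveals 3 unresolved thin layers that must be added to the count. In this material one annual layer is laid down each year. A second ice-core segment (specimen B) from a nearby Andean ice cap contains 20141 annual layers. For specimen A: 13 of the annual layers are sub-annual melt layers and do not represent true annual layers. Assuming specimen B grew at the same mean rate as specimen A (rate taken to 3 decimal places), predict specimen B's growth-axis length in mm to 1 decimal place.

43565.0 mm

Specimen A: after corrections the count is 23232 − 13 + 3 = 23222 annual layers.
A: Mean rate = 50231.1 mm / 23222 years ≈ 2.163 mm per year.
B's length ≈ 2.163 × 20141 = 43565.0 mm.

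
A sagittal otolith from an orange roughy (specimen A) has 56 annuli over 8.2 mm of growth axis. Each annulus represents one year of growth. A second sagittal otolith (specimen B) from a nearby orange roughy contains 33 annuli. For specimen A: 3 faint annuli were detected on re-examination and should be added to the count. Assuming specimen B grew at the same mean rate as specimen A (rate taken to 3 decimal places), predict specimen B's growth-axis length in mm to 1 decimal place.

4.6 mm

Specimen A: correcting the raw count gives 56 + 3 = 59 true annuli.
A: 8.2 mm over 59 years gives 8.2 / 59 ≈ 0.139 mm/yr.
B's length ≈ 0.139 × 33 = 4.6 mm.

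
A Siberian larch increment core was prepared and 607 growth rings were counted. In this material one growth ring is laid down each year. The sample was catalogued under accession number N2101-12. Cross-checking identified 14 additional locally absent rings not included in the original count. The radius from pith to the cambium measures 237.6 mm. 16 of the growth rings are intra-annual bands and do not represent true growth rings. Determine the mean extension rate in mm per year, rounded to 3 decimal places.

0.393 mm per year

Correcting the raw count gives 607 − 16 + 14 = 605 true growth rings.
Extension rate ≈ 237.6 / 605 = 0.393 mm per year.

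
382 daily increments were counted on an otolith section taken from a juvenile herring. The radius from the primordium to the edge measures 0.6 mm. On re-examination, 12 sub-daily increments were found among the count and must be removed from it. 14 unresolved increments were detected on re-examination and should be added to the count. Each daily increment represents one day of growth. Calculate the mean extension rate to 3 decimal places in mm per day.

0.002 mm per day

Correcting the raw count gives 382 − 12 + 14 = 384 true daily increments.
0.6 mm over 384 days gives 0.6 / 384 ≈ 0.002 mm per day.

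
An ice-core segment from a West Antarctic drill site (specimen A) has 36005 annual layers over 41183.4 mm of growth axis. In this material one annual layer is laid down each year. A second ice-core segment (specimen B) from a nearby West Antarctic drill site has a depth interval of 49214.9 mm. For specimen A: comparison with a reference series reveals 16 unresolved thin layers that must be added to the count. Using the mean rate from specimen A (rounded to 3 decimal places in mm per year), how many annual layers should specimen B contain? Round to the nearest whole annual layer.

43058 annual layers

Specimen A: true annual layer count = 36005 + 16 = 36021.
A: Mean rate = 41183.4 mm / 36021 years ≈ 1.143 mm/year.
B spans 49214.9 / 1.143 = 43057.66 years ≈ 43058 annual layers.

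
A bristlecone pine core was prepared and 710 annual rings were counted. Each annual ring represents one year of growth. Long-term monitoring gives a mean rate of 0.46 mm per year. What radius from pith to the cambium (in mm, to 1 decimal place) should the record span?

326.6 mm

The record spans 710 years at 0.46 mm per year.
Length ≈ 0.46 × 710 = 326.6 mm.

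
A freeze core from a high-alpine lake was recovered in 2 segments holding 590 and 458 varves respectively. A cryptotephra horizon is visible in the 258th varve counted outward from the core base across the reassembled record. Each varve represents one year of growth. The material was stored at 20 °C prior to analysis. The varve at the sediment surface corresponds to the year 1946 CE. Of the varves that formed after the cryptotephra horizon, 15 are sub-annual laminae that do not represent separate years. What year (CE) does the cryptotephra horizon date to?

1171 CE

Total varves = 590 + 458 = 1048.
1048 − 258 = 790 varves lie beyond the cryptotephra horizon toward the sediment surface.
Excluding 15 false varves: 790 − 15 = 775.
The varve at the sediment surface is 1946 CE, so the cryptotephra horizon dates to 1946 − 775 = 1171 CE.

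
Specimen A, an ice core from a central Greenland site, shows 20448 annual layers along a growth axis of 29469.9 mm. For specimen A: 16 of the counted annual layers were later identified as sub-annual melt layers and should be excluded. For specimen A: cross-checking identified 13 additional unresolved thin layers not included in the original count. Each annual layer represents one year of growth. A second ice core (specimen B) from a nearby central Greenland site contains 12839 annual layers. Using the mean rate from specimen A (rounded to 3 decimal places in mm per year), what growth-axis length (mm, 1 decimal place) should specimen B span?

Specimen A: adjusted count: 20448 − 16 + 13 = 20445 annual layers.
A: Mean rate = 29469.9 mm / 20445 years ≈ 1.441 mm/year.
B's length ≈ 1.441 × 12839 = 18501.0 mm.

18501.0 mm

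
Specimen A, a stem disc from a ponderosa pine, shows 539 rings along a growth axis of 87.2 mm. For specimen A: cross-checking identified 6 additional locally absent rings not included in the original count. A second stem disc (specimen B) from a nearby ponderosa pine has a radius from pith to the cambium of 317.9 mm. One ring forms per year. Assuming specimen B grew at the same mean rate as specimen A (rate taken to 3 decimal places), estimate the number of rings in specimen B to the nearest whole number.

Specimen A: adjusted count: 539 + 6 = 545 rings.
A: 87.2 mm over 545 years gives 87.2 / 545 ≈ 0.160 mm/yr.
For B, 317.9 / 0.160 = 1986.87 years ≈ 1987 rings.

1987 rings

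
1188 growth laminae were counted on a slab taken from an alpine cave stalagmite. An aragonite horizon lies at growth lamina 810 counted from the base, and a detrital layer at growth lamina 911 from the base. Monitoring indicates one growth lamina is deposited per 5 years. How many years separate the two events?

505 years

The two markers are separated by 911 − 810 = 101 growth laminae.
Multiplying by 5 years per growth lamina: 101 × 5 = 505 years.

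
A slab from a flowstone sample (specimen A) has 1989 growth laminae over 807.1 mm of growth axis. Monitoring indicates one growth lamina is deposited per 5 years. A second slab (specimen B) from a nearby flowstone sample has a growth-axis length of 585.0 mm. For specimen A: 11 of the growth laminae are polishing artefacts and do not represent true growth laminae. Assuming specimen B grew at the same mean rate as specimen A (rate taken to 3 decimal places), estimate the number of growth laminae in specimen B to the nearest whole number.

Specimen A: correcting the raw count gives 1989 − 11 = 1978 true growth laminae.
Specimen A: 1978 growth laminae at 5 years each span 1978 × 5 = 9890 years.
A: Mean rate = 807.1 mm / 9890 years ≈ 0.082 mm/year.
Specimen B: 585.0 mm / 0.082 mm per year = 7134.15 years; at 5 years per growth lamina that is 7134.15 / 5 ≈ 1427 growth laminae.

1427 growth laminae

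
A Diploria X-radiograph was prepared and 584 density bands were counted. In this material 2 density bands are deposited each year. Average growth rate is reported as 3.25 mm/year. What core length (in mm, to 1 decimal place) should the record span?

Dividing by 2 density bands per year: 584 / 2 = 292 years.
292 years at 3.25 mm/year gives 3.25 × 292 = 949.0 mm.

949.0 mm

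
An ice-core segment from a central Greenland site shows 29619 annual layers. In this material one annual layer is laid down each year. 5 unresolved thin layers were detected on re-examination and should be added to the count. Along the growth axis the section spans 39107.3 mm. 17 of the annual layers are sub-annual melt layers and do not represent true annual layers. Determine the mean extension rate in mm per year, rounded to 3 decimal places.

After corrections the count is 29619 − 17 + 5 = 29607 annual layers.
39107.3 mm over 29607 years gives 39107.3 / 29607 ≈ 1.321 mm per year.

1.321 mm per year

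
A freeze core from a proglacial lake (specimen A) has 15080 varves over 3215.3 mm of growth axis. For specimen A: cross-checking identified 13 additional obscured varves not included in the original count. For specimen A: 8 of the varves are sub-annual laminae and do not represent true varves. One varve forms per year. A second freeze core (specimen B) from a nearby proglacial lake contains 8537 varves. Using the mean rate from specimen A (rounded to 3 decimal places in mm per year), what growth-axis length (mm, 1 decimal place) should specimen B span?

Specimen A: after corrections the count is 15080 − 8 + 13 = 15085 varves.
A: Extension rate ≈ 3215.3 / 15085 = 0.213 mm per year.
B's length ≈ 0.213 × 8537 = 1818.4 mm.

1818.4 mm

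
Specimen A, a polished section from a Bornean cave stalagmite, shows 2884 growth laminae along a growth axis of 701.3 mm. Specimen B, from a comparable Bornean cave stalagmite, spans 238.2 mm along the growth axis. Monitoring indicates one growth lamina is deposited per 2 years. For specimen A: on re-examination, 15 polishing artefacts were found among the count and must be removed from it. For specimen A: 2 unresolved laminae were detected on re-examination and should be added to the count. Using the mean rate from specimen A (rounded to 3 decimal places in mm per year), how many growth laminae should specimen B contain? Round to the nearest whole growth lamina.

Specimen A: true growth lamina count = 2884 − 15 + 2 = 2871.
Specimen A: 2871 growth laminae at 2 years each span 2871 × 2 = 5742 years.
A: Extension rate ≈ 701.3 / 5742 = 0.122 mm per year.
For B, 238.2 / 0.122 = 1952.46 years; at 2 years per growth lamina that is 1952.46 / 2 ≈ 976 growth laminae.

976 growth laminae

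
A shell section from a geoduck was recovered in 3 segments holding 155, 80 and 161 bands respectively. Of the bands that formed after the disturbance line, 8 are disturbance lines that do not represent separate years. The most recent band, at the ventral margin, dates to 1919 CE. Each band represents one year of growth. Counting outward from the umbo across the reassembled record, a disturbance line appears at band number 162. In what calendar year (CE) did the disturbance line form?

Total bands = 155 + 80 + 161 = 396.
396 − 162 = 234 bands lie beyond the disturbance line toward the ventral margin.
Removing the 8 false bands leaves 234 − 8 = 226 true bands beyond the disturbance line.
1919 − 226 = 1693 CE.

1693 CE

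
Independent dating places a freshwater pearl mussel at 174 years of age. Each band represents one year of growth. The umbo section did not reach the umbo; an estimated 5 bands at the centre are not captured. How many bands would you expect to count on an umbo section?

169 bands

One band per year gives 174 bands over 174 years.
174 − 5 missed = 169 bands expected in the prepared section.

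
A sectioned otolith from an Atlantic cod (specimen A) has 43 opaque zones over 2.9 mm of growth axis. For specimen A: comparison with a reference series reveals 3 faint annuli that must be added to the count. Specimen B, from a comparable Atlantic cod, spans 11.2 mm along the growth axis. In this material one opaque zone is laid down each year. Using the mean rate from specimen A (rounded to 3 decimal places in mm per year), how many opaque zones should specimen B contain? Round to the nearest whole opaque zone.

178 opaque zones

Specimen A: after corrections the count is 43 + 3 = 46 opaque zones.
A: Extension rate ≈ 2.9 / 46 = 0.063 mm/year.
For B, 11.2 / 0.063 = 177.78 years ≈ 178 opaque zones.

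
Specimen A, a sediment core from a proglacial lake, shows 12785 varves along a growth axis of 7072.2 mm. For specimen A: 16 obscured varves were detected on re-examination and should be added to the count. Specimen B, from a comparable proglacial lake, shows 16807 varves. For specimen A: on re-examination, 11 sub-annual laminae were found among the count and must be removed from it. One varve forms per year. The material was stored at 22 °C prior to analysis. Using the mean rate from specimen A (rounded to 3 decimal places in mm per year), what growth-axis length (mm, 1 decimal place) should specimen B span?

Specimen A: true varve count = 12785 − 11 + 16 = 12790.
A: Extension rate ≈ 7072.2 / 12790 = 0.553 mm/year.
B's length ≈ 0.553 × 16807 = 9294.3 mm.

9294.3 mm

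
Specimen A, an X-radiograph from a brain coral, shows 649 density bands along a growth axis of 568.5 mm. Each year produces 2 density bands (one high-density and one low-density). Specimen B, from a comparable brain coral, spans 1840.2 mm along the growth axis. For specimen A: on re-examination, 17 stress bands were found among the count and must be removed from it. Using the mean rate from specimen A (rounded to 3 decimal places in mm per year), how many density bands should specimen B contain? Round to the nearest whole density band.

Specimen A: true density band count = 649 − 17 = 632.
Specimen A: dividing by 2 density bands per year: 632 / 2 = 316 years.
A: Mean rate = 568.5 mm / 316 years ≈ 1.799 mm/year.
For B, 1840.2 / 1.799 = 1022.90 years; at 2 density bands per year that is 1022.90 × 2 ≈ 2046 density bands.

2046 density bands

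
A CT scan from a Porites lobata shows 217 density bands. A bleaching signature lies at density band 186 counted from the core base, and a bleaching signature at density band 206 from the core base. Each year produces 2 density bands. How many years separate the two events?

10 years

206 − 186 = 20 density bands lie between the two events.
20 density bands at 2 per year is 20 / 2 = 10 years.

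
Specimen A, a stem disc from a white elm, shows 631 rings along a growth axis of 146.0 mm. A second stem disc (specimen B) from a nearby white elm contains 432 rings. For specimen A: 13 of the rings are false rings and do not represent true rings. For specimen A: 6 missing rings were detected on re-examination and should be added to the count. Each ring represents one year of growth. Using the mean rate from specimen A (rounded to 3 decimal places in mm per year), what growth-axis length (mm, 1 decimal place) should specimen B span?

Specimen A: after corrections the count is 631 − 13 + 6 = 624 rings.
A: Mean rate = 146.0 mm / 624 years ≈ 0.234 mm/yr.
B's length ≈ 0.234 × 432 = 101.1 mm.

101.1 mm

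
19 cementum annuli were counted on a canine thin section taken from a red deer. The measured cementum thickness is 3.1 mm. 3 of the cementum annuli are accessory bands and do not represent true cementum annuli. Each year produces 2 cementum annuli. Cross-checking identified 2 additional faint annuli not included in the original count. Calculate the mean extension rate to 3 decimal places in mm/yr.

0.344 mm/yr

After corrections the count is 19 − 3 + 2 = 18 cementum annuli.
Dividing by 2 cementum annuli per year: 18 / 2 = 9 years.
3.1 mm over 9 years gives 3.1 / 9 ≈ 0.344 mm/yr.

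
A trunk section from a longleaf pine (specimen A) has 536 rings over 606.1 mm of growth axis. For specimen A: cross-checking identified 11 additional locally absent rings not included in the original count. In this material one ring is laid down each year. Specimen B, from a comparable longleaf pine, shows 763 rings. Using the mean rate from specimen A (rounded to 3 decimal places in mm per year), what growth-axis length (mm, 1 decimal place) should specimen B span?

845.4 mm

Specimen A: correcting the raw count gives 536 + 11 = 547 true rings.
A: Extension rate ≈ 606.1 / 547 = 1.108 mm/yr.
For B, 1.108 mm/year × 763 years = 845.4 mm.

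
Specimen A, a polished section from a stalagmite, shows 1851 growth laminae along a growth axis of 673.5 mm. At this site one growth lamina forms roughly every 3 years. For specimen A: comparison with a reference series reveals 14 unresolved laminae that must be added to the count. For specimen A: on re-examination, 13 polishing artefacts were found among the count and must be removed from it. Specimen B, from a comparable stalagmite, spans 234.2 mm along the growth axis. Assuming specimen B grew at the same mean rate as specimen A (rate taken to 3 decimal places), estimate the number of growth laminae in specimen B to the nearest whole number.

645 growth laminae

Specimen A: adjusted count: 1851 − 13 + 14 = 1852 growth laminae.
Specimen A: 1852 growth laminae at 3 years each span 1852 × 3 = 5556 years.
A: Extension rate ≈ 673.5 / 5556 = 0.121 mm/yr.
B spans 234.2 / 0.121 = 1935.54 years; at 3 years per growth lamina that is 1935.54 / 3 ≈ 645 growth laminae.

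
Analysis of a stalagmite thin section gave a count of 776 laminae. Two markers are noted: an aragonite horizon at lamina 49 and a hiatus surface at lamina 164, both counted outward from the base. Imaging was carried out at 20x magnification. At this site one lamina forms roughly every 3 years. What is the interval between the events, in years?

Separation: 164 − 49 = 115 laminae.
At 3 years per lamina, 115 × 3 = 345 years.

345 yr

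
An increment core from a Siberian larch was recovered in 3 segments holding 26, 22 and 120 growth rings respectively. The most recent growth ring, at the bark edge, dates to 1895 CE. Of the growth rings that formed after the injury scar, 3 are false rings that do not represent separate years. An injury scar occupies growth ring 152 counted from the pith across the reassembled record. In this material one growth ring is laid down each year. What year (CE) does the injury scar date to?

1882 CE

Total growth rings = 26 + 22 + 120 = 168.
The injury scar sits at growth ring 152 from the pith, so 168 − 152 = 16 growth rings formed after it.
Excluding 3 false growth rings: 16 − 3 = 13.
Counting back 13 years from 1895 CE places the injury scar in 1895 − 13 = 1882 CE.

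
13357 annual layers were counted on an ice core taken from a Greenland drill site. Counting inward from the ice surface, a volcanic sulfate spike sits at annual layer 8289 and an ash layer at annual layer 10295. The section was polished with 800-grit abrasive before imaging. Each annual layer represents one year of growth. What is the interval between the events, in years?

2006 years

Separation: 10295 − 8289 = 2006 annual layers.
At one annual layer per year, 2006 years elapsed between them.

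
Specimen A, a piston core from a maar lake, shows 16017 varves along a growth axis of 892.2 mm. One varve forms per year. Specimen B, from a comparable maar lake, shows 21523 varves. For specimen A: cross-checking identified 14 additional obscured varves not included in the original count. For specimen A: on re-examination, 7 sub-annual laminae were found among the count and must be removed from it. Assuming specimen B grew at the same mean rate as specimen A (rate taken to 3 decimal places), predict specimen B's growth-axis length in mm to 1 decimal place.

1205.3 mm

Specimen A: correcting the raw count gives 16017 − 7 + 14 = 16024 true varves.
A: Extension rate ≈ 892.2 / 16024 = 0.056 mm/yr.
B's length ≈ 0.056 × 21523 = 1205.3 mm.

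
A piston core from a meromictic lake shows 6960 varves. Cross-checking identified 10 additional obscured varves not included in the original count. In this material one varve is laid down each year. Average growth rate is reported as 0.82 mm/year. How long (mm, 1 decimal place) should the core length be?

True varve count = 6960 + 10 = 6970.
Predicted length = 0.82 mm/year × 6970 years = 5715.4 mm.

5715.4 mm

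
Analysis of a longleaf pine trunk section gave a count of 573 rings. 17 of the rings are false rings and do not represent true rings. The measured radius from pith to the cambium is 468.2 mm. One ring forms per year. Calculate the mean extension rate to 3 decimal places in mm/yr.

0.842 mm/yr

True ring count = 573 − 17 = 556.
Mean rate = 468.2 mm / 556 years ≈ 0.842 mm/yr.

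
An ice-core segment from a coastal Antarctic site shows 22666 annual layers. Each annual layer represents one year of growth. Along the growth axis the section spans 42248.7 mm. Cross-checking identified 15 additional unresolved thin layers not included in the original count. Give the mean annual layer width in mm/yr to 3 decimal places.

1.863 mm/yr

Correcting the raw count gives 22666 + 15 = 22681 true annual layers.
Mean rate = 42248.7 mm / 22681 years ≈ 1.863 mm/yr.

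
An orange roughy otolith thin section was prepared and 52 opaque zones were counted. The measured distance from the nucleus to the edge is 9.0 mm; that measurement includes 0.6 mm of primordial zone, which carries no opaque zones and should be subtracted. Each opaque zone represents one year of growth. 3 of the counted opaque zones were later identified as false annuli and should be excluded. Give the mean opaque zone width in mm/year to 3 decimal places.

After corrections the count is 52 − 3 = 49 opaque zones.
Removing the 0.6 mm offcut leaves 9.0 − 0.6 = 8.4 mm.
Mean rate = 8.4 mm / 49 years ≈ 0.171 mm/year.

0.171 mm/year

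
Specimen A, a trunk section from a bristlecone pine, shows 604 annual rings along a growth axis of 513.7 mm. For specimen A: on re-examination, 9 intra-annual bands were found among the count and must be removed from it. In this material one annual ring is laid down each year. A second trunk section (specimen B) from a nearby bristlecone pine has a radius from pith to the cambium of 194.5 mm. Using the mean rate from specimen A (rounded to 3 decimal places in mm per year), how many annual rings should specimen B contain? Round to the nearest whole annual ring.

225 annual rings

Specimen A: adjusted count: 604 − 9 = 595 annual rings.
A: Extension rate ≈ 513.7 / 595 = 0.863 mm/yr.
B spans 194.5 / 0.863 = 225.38 years ≈ 225 annual rings.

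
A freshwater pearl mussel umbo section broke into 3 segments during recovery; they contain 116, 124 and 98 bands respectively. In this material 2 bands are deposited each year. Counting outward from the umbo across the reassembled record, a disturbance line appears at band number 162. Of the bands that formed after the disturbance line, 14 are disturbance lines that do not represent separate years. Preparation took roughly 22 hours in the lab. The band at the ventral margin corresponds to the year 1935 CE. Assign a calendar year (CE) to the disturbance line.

1854 CE

Total bands = 116 + 124 + 98 = 338.
338 − 162 = 176 bands lie beyond the disturbance line toward the ventral margin.
176 − 14 false = 162 true bands after the disturbance line.
Dividing by 2 bands per year: 162 / 2 = 81 years.
Counting back 81 years from 1935 CE places the disturbance line in 1935 − 81 = 1854 CE.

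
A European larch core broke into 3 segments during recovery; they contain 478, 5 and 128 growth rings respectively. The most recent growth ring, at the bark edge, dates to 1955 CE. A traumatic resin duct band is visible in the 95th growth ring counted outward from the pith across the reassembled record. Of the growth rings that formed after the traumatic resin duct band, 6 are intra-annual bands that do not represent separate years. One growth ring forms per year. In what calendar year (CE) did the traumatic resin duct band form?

Total growth rings = 478 + 5 + 128 = 611.
The traumatic resin duct band sits at growth ring 95 from the pith, so 611 − 95 = 516 growth rings formed after it.
516 − 6 false = 510 true growth rings after the traumatic resin duct band.
Counting back 510 years from 1955 CE places the traumatic resin duct band in 1955 − 510 = 1445 CE.

1445 CE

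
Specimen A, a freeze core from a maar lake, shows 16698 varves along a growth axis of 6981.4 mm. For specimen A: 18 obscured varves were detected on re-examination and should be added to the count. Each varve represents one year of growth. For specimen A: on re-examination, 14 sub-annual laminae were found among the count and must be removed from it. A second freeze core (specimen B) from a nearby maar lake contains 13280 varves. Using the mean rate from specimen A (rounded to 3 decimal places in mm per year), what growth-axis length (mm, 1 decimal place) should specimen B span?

Specimen A: after corrections the count is 16698 − 14 + 18 = 16702 varves.
A: 6981.4 mm over 16702 years gives 6981.4 / 16702 ≈ 0.418 mm per year.
Length of B = 0.418 × 13280 = 5551.0 mm.

5551.0 mm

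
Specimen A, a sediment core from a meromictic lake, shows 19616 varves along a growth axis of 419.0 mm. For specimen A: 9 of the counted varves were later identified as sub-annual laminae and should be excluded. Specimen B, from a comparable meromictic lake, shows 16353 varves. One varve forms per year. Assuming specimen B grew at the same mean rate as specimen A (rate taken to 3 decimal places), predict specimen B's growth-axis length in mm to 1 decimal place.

Specimen A: after corrections the count is 19616 − 9 = 19607 varves.
A: Extension rate ≈ 419.0 / 19607 = 0.021 mm/yr.
B's length ≈ 0.021 × 16353 = 343.4 mm.

343.4 mm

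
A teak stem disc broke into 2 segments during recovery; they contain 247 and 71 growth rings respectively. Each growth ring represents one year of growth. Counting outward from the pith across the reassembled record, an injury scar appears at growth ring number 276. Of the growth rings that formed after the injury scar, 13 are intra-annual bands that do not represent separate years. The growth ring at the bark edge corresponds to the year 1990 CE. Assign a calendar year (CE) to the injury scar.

1961 CE

Total growth rings = 247 + 71 = 318.
Between growth ring 276 and the bark edge there are 318 − 276 = 42 growth rings.
Excluding 13 false growth rings: 42 − 13 = 29.
The growth ring at the bark edge is 1990 CE, so the injury scar dates to 1990 − 29 = 1961 CE.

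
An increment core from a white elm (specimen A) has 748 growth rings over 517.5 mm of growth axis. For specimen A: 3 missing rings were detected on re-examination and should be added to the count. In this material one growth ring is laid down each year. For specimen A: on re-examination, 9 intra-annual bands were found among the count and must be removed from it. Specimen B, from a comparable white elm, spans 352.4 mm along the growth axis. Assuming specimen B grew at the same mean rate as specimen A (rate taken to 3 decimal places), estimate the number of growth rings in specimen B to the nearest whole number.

506 growth rings

Specimen A: true growth ring count = 748 − 9 + 3 = 742.
A: 517.5 mm over 742 years gives 517.5 / 742 ≈ 0.697 mm/yr.
B spans 352.4 / 0.697 = 505.60 years ≈ 506 growth rings.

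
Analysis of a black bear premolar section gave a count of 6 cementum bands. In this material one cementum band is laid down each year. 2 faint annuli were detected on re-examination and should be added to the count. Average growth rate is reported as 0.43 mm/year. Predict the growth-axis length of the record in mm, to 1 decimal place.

3.4 mm

Adjusted count: 6 + 2 = 8 cementum bands.
8 years at 0.43 mm/year gives 0.43 × 8 = 3.4 mm.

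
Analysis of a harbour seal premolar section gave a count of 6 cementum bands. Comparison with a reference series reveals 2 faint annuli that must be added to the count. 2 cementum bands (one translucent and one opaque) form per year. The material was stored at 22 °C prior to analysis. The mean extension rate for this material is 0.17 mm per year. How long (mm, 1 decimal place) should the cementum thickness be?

0.7 mm

After corrections the count is 6 + 2 = 8 cementum bands.
Dividing by 2 cementum bands per year: 8 / 2 = 4 years.
4 years at 0.17 mm/year gives 0.17 × 4 = 0.7 mm.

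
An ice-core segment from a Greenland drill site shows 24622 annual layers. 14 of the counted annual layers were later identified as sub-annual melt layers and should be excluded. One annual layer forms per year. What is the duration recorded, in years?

Correcting the raw count gives 24622 − 14 = 24608 true annual layers.
With a one-to-one annual layer periodicity this is 24608 years.

24608 yr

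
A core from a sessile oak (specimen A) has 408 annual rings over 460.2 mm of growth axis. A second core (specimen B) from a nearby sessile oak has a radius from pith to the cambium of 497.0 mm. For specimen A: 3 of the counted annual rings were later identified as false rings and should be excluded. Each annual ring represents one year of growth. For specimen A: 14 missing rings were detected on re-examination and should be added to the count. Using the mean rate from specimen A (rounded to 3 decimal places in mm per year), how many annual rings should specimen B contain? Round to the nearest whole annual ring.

453 annual rings

Specimen A: after corrections the count is 408 − 3 + 14 = 419 annual rings.
A: Extension rate ≈ 460.2 / 419 = 1.098 mm per year.
For B, 497.0 / 1.098 = 452.64 years ≈ 453 annual rings.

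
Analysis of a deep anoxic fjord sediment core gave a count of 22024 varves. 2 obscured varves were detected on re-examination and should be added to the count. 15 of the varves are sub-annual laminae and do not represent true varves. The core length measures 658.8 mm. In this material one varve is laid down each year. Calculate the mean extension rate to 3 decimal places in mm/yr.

After corrections the count is 22024 − 15 + 2 = 22011 varves.
658.8 mm over 22011 years gives 658.8 / 22011 ≈ 0.030 mm/yr.

0.030 mm/yr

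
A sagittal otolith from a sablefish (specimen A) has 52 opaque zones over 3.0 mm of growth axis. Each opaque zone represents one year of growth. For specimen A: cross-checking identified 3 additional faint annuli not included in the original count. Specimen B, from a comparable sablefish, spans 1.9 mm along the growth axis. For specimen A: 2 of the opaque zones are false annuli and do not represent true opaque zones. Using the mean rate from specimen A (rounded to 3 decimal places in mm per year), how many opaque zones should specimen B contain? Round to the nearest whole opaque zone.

Specimen A: true opaque zone count = 52 − 2 + 3 = 53.
A: Mean rate = 3.0 mm / 53 years ≈ 0.057 mm/yr.
B spans 1.9 / 0.057 = 33.33 years ≈ 33 opaque zones.

33 opaque zones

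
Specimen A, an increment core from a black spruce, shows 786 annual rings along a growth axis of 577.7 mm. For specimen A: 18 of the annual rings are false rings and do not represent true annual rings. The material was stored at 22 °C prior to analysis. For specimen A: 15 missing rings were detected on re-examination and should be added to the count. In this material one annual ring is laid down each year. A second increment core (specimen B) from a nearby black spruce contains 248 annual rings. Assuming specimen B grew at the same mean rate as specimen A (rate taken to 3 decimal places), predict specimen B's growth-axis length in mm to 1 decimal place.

183.0 mm

Specimen A: correcting the raw count gives 786 − 18 + 15 = 783 true annual rings.
A: 577.7 mm over 783 years gives 577.7 / 783 ≈ 0.738 mm/yr.
For B, 0.738 mm/year × 248 years = 183.0 mm.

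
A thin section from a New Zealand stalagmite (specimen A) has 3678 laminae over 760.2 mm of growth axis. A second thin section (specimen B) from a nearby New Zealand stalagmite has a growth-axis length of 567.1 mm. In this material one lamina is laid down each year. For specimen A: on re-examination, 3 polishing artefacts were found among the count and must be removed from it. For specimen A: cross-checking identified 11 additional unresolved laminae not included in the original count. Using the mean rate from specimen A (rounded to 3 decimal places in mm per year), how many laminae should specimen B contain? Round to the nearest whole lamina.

Specimen A: correcting the raw count gives 3678 − 3 + 11 = 3686 true laminae.
A: Extension rate ≈ 760.2 / 3686 = 0.206 mm/year.
Specimen B: 567.1 mm / 0.206 mm per year = 2752.91 years ≈ 2753 laminae.

2753 laminae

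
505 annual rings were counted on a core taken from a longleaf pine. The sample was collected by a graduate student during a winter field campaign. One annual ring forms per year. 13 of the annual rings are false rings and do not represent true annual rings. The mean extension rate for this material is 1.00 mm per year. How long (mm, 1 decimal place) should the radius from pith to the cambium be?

After corrections the count is 505 − 13 = 492 annual rings.
Predicted length = 1.00 mm/year × 492 years = 492.0 mm.

492.0 mm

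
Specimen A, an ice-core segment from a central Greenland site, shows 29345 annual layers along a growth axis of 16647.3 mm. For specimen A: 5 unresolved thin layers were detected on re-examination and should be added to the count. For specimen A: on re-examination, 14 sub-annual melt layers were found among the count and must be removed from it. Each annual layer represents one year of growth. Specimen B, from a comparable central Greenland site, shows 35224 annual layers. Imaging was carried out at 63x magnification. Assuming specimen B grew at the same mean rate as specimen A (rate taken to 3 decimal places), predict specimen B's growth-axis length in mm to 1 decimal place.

19972.0 mm

Specimen A: correcting the raw count gives 29345 − 14 + 5 = 29336 true annual layers.
A: 16647.3 mm over 29336 years gives 16647.3 / 29336 ≈ 0.567 mm/yr.
Length of B = 0.567 × 35224 = 19972.0 mm.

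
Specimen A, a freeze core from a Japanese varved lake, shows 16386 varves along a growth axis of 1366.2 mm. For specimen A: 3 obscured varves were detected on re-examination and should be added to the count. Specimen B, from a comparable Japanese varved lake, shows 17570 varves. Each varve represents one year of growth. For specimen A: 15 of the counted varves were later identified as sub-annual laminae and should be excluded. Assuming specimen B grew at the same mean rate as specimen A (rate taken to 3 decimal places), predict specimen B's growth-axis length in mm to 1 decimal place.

Specimen A: true varve count = 16386 − 15 + 3 = 16374.
A: 1366.2 mm over 16374 years gives 1366.2 / 16374 ≈ 0.083 mm/year.
Length of B = 0.083 × 17570 = 1458.3 mm.

1458.3 mm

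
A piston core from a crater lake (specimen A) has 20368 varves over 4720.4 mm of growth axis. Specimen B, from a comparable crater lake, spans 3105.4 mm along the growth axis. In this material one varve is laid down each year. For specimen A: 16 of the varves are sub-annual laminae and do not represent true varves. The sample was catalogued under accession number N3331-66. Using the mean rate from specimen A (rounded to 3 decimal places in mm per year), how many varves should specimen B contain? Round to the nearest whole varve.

Specimen A: after corrections the count is 20368 − 16 = 20352 varves.
A: Mean rate = 4720.4 mm / 20352 years ≈ 0.232 mm per year.
B spans 3105.4 / 0.232 = 13385.34 years ≈ 13385 varves.

13385 varves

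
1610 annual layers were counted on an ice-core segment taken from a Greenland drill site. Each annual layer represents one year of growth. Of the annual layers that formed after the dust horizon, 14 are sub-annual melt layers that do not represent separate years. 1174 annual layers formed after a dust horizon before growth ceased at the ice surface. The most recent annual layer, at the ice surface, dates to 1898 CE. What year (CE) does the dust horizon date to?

738 CE

1174 annual layers post-date the dust horizon.
Removing the 14 false annual layers leaves 1174 − 14 = 1160 true annual layers beyond the dust horizon.
The annual layer at the ice surface is 1898 CE, so the dust horizon dates to 1898 − 1160 = 738 CE.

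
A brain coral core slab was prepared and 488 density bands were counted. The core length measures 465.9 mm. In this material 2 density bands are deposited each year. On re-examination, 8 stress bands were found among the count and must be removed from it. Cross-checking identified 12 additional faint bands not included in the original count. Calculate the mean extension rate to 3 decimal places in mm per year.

Adjusted count: 488 − 8 + 12 = 492 density bands.
492 density bands at 2 per year is 492 / 2 = 246 years.
Mean rate = 465.9 mm / 246 years ≈ 1.894 mm per year.

1.894 mm per year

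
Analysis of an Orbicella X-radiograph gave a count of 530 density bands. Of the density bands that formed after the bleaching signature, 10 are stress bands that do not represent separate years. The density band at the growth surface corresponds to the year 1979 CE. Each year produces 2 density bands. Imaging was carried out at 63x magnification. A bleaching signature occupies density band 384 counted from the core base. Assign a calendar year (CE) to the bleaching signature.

The bleaching signature sits at density band 384 from the core base, so 530 − 384 = 146 density bands formed after it.
146 − 10 false = 136 true density bands after the bleaching signature.
With 2 density bands per year, 136 / 2 = 68 years.
1979 − 68 = 1911 CE.

1911 CE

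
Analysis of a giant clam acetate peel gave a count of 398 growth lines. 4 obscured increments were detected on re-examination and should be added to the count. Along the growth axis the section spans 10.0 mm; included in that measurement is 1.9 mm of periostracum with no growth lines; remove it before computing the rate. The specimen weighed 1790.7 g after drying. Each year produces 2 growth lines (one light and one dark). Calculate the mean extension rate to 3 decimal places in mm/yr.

Adjusted count: 398 + 4 = 402 growth lines.
402 growth lines at 2 per year is 402 / 2 = 201 years.
Removing the 1.9 mm offcut leaves 10.0 − 1.9 = 8.1 mm.
8.1 mm over 201 years gives 8.1 / 201 ≈ 0.040 mm/yr.

0.040 mm/yr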